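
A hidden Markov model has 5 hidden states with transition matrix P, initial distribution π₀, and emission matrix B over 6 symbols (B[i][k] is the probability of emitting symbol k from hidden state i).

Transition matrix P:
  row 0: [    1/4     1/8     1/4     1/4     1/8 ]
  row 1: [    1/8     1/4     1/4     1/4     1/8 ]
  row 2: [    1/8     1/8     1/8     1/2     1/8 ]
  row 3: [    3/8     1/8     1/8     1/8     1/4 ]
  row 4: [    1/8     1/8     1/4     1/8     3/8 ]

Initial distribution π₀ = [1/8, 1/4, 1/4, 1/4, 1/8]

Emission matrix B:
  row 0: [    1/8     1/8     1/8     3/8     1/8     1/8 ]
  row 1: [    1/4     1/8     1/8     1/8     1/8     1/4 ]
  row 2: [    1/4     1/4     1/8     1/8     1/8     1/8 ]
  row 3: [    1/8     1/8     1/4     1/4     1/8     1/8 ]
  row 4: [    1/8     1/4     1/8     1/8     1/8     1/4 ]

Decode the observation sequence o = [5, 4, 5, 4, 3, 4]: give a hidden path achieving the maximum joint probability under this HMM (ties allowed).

t=0: δ = [1.562e-02, 6.250e-02, 3.125e-02, 3.125e-02, 3.125e-02]  (obs o_0=5)
t=1: δ = [1.465e-03, 1.953e-03, 1.953e-03, 1.953e-03, 1.465e-03]  ψ = [3, 1, 1, 1, 4]  (obs o_1=4)
t=2: δ = [9.155e-05, 1.221e-04, 6.104e-05, 1.221e-04, 1.373e-04]  ψ = [3, 1, 1, 2, 4]  (obs o_2=5)
t=3: δ = [5.722e-06, 3.815e-06, 4.292e-06, 3.815e-06, 6.437e-06]  ψ = [3, 1, 4, 1, 4]  (obs o_3=4)
t=4: δ = [5.364e-07, 1.192e-07, 2.012e-07, 5.364e-07, 3.017e-07]  ψ = [0, 1, 4, 2, 4]  (obs o_4=3)
t=5: δ = [2.515e-08, 8.382e-09, 1.676e-08, 1.676e-08, 1.676e-08]  ψ = [3, 0, 0, 0, 3]  (obs o_5=4)
backtrack: best end state = 0; path = [4, 4, 4, 2, 3, 0]

path = [4, 4, 4, 2, 3, 0]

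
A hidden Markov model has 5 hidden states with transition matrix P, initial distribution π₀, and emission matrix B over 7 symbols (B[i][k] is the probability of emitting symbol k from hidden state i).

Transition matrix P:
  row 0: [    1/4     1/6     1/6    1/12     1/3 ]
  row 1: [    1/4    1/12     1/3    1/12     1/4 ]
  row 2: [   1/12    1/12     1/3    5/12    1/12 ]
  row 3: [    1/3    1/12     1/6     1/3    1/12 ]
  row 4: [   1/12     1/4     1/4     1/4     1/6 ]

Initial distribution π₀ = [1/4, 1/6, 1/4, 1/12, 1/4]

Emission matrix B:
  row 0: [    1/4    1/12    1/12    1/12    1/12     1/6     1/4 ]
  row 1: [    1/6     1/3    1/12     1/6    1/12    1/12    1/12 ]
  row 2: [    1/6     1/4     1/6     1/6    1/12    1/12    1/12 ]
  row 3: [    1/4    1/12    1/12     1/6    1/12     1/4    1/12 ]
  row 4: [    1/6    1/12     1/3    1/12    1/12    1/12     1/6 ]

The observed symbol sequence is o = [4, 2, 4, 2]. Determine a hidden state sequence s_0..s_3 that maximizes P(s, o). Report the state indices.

path = [0, 4, 1, 4]

t=0: δ = [2.083e-02, 1.389e-02, 2.083e-02, 6.944e-03, 2.083e-02]  (obs o_0=4)
t=1: δ = [4.340e-04, 4.340e-04, 1.157e-03, 7.234e-04, 2.315e-03]  ψ = [0, 4, 2, 2, 0]  (obs o_1=2)
t=2: δ = [2.009e-05, 4.823e-05, 4.823e-05, 4.823e-05, 3.215e-05]  ψ = [3, 4, 4, 4, 4]  (obs o_2=4)
t=3: δ = [1.340e-06, 6.698e-07, 2.679e-06, 1.674e-06, 4.019e-06]  ψ = [3, 4, 1, 2, 1]  (obs o_3=2)
backtrack: best end state = 4; path = [0, 4, 1, 4]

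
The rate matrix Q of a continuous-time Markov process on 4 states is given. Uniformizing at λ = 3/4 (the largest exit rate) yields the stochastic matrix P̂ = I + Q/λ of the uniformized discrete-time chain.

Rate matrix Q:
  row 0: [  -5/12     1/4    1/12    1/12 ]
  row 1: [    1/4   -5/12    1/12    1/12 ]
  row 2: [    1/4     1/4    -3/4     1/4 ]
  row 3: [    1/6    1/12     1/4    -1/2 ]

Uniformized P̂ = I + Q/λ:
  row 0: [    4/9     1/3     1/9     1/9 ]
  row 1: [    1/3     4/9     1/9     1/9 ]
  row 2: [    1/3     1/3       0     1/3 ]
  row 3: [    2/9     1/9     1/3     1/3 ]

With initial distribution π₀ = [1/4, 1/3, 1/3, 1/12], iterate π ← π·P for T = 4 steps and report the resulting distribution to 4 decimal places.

t=0: π = [0.2500, 0.3333, 0.3333, 0.0833]
t=1: π = [0.3519, 0.3519, 0.0926, 0.2037]
t=2: π = [0.3498, 0.3272, 0.1461, 0.1770]
t=3: π = [0.3525, 0.3304, 0.1342, 0.1829]
t=4: π = [0.3522, 0.3294, 0.1368, 0.1816]

π = [0.3522, 0.3294, 0.1368, 0.1816]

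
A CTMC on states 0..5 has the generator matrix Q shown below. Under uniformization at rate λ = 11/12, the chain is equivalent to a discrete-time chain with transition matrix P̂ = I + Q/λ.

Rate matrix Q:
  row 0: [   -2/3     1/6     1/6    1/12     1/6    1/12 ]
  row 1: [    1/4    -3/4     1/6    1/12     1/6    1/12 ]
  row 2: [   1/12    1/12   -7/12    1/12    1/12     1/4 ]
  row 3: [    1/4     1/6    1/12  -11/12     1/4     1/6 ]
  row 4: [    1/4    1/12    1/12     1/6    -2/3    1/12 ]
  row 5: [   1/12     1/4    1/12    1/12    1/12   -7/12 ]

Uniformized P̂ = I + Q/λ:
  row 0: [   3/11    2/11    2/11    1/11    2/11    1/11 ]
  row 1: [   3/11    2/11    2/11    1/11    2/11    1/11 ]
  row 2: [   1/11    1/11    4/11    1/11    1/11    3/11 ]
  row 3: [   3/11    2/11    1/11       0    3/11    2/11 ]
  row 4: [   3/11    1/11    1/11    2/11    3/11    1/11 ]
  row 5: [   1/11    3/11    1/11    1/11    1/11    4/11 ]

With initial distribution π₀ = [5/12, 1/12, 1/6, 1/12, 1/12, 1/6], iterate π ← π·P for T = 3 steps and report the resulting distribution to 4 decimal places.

π = [0.2081, 0.1665, 0.1728, 0.0977, 0.1741, 0.1808]

t=0: π = [0.4167, 0.0833, 0.1667, 0.0833, 0.0833, 0.1667]
t=1: π = [0.2121, 0.1742, 0.1818, 0.0909, 0.1667, 0.1742]
t=2: π = [0.2080, 0.1660, 0.1756, 0.0978, 0.1729, 0.1798]
t=3: π = [0.2081, 0.1665, 0.1728, 0.0977, 0.1741, 0.1808]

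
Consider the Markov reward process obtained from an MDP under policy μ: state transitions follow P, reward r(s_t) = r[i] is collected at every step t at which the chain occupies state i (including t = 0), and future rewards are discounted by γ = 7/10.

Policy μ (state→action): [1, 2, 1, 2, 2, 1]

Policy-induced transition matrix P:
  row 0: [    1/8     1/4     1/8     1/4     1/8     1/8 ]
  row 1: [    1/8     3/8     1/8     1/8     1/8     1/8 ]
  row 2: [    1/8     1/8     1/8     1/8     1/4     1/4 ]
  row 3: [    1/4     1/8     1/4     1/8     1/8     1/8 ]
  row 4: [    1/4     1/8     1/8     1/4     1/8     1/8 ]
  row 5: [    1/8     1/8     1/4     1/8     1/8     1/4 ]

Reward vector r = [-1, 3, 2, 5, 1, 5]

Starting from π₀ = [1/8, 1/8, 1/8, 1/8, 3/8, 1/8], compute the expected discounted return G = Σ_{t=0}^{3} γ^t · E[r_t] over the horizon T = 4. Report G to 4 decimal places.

t=0: π = [0.1250, 0.1250, 0.1250, 0.1250, 0.3750, 0.1250], E[r] = 2.1250, γ^t·E[r] = 2.125000, running G = 2.125000
t=1: π = [0.1875, 0.1719, 0.1563, 0.1875, 0.1406, 0.1563], E[r] = 2.5000, γ^t·E[r] = 1.750000, running G = 3.875000
t=2: π = [0.1660, 0.1914, 0.1680, 0.1660, 0.1445, 0.1641], E[r] = 2.5391, γ^t·E[r] = 1.244141, running G = 5.119141
t=3: π = [0.1638, 0.1936, 0.1663, 0.1638, 0.1460, 0.1665], E[r] = 2.5471, γ^t·E[r] = 0.873662, running G = 5.992802

G = 5.9928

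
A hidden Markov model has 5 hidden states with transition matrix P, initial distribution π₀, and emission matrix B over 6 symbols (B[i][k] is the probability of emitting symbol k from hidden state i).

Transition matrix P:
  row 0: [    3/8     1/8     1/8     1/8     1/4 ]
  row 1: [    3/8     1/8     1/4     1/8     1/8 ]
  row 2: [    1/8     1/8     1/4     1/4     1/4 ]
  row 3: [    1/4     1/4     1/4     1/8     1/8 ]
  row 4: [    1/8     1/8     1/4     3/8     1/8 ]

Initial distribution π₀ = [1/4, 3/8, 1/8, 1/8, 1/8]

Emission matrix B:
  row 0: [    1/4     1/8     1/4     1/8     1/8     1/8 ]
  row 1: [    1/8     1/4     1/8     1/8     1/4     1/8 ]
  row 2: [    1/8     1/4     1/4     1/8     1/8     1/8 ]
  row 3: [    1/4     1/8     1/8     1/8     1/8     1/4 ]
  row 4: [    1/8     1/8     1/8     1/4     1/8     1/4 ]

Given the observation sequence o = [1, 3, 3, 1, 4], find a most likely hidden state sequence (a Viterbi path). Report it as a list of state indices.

path = [1, 0, 4, 3, 1]

t=0: δ = [3.125e-02, 9.375e-02, 3.125e-02, 1.562e-02, 1.562e-02]  (obs o_0=1)
t=1: δ = [4.395e-03, 1.465e-03, 2.930e-03, 1.465e-03, 2.930e-03]  ψ = [1, 1, 1, 1, 1]  (obs o_1=3)
t=2: δ = [2.060e-04, 6.866e-05, 9.155e-05, 1.373e-04, 2.747e-04]  ψ = [0, 0, 2, 4, 0]  (obs o_2=3)
t=3: δ = [9.656e-06, 8.583e-06, 1.717e-05, 1.287e-05, 6.437e-06]  ψ = [0, 3, 4, 4, 0]  (obs o_3=1)
t=4: δ = [4.526e-07, 8.047e-07, 5.364e-07, 5.364e-07, 5.364e-07]  ψ = [0, 3, 2, 2, 2]  (obs o_4=4)
backtrack: best end state = 1; path = [1, 0, 4, 3, 1]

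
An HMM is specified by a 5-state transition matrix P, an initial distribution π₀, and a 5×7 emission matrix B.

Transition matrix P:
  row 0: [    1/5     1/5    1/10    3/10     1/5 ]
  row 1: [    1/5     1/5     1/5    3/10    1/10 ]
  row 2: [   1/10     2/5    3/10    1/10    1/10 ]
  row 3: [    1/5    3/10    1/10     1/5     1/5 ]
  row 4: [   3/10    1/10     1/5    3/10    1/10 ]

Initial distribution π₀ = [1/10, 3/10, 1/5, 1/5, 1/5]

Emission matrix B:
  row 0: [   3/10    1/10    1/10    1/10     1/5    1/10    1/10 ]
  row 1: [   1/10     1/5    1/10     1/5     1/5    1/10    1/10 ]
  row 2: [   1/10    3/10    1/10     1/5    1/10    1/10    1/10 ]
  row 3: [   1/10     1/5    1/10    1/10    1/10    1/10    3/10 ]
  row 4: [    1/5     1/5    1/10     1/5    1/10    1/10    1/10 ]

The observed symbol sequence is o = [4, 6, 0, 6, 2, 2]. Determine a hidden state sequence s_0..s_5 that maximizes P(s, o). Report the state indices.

path = [1, 3, 0, 3, 1, 3]

t=0: δ = [2.000e-02, 6.000e-02, 2.000e-02, 2.000e-02, 2.000e-02]  (obs o_0=4)
t=1: δ = [1.200e-03, 1.200e-03, 1.200e-03, 5.400e-03, 6.000e-04]  ψ = [1, 1, 1, 1, 1]  (obs o_1=6)
t=2: δ = [3.240e-04, 1.620e-04, 5.400e-05, 1.080e-04, 2.160e-04]  ψ = [3, 3, 3, 3, 3]  (obs o_2=0)
t=3: δ = [6.480e-06, 6.480e-06, 4.320e-06, 2.916e-05, 6.480e-06]  ψ = [0, 0, 4, 0, 0]  (obs o_3=6)
t=4: δ = [5.832e-07, 8.748e-07, 2.916e-07, 5.832e-07, 5.832e-07]  ψ = [3, 3, 3, 3, 3]  (obs o_4=2)
t=5: δ = [1.750e-08, 1.750e-08, 1.750e-08, 2.624e-08, 1.166e-08]  ψ = [1, 1, 1, 1, 0]  (obs o_5=2)
backtrack: best end state = 3; path = [1, 3, 0, 3, 1, 3]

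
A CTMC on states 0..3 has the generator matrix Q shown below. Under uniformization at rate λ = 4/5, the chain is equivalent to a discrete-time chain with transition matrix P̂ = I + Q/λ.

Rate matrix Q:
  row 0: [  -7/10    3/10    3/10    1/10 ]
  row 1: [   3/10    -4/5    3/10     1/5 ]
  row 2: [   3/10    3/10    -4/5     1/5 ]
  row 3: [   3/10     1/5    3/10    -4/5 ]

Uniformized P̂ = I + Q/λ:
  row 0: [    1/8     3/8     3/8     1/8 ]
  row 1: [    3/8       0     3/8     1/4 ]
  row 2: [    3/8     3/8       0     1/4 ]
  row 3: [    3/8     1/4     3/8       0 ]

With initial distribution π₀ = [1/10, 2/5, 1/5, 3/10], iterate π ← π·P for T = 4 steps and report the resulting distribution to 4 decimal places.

t=0: π = [0.1000, 0.4000, 0.2000, 0.3000]
t=1: π = [0.3500, 0.1875, 0.3000, 0.1625]
t=2: π = [0.2875, 0.2844, 0.2625, 0.1656]
t=3: π = [0.3031, 0.2477, 0.2766, 0.1727]
t=4: π = [0.2992, 0.2605, 0.2713, 0.1689]

π = [0.2992, 0.2605, 0.2713, 0.1689]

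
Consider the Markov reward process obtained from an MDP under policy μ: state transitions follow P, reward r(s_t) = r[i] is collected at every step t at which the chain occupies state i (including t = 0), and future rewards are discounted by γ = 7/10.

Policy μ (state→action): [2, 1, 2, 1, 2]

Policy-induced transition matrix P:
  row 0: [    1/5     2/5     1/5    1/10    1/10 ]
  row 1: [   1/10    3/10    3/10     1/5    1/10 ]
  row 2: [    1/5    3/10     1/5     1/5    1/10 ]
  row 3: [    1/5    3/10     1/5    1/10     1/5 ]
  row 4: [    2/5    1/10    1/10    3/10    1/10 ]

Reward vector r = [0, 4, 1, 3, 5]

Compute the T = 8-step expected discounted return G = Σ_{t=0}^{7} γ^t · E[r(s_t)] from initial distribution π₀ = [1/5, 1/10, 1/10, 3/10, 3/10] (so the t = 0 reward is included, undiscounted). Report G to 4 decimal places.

G = 8.2071

t=0: π = [0.2000, 0.1000, 0.1000, 0.3000, 0.3000], E[r] = 2.9000, γ^t·E[r] = 2.900000, running G = 2.900000
t=1: π = [0.2500, 0.2600, 0.1800, 0.1800, 0.1300], E[r] = 2.4100, γ^t·E[r] = 1.687000, running G = 4.587000
t=2: π = [0.2000, 0.2990, 0.2130, 0.1700, 0.1180], E[r] = 2.5090, γ^t·E[r] = 1.229410, running G = 5.816410
t=3: π = [0.1937, 0.2964, 0.2181, 0.1748, 0.1170], E[r] = 2.5131, γ^t·E[r] = 0.861993, running G = 6.678403
t=4: π = [0.1938, 0.2960, 0.2179, 0.1749, 0.1175], E[r] = 2.5138, γ^t·E[r] = 0.603556, running G = 7.281959
t=5: π = [0.1939, 0.2959, 0.2178, 0.1749, 0.1175], E[r] = 2.5135, γ^t·E[r] = 0.422436, running G = 7.704396
t=6: π = [0.1939, 0.2959, 0.2178, 0.1749, 0.1175], E[r] = 2.5135, γ^t·E[r] = 0.295707, running G = 8.000102
t=7: π = [0.1939, 0.2959, 0.2178, 0.1749, 0.1175], E[r] = 2.5135, γ^t·E[r] = 0.206994, running G = 8.207097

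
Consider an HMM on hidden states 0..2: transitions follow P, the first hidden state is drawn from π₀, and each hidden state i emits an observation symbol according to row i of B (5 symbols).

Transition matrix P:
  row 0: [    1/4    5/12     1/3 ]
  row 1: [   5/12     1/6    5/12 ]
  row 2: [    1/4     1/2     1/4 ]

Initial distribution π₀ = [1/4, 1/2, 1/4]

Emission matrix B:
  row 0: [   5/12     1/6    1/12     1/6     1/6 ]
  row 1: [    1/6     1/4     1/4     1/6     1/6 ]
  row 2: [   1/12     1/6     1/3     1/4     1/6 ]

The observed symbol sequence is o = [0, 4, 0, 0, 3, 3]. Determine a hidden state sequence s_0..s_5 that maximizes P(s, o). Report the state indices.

path = [0, 1, 0, 0, 1, 2]

t=0: δ = [1.042e-01, 8.333e-02, 2.083e-02]  (obs o_0=0)
t=1: δ = [5.787e-03, 7.234e-03, 5.787e-03]  ψ = [1, 0, 0]  (obs o_1=4)
t=2: δ = [1.256e-03, 4.823e-04, 2.512e-04]  ψ = [1, 2, 1]  (obs o_2=0)
t=3: δ = [1.308e-04, 8.721e-05, 3.489e-05]  ψ = [0, 0, 0]  (obs o_3=0)
t=4: δ = [6.056e-06, 9.085e-06, 1.090e-05]  ψ = [1, 0, 0]  (obs o_4=3)
t=5: δ = [6.309e-07, 9.085e-07, 9.463e-07]  ψ = [1, 2, 1]  (obs o_5=3)
backtrack: best end state = 2; path = [0, 1, 0, 0, 1, 2]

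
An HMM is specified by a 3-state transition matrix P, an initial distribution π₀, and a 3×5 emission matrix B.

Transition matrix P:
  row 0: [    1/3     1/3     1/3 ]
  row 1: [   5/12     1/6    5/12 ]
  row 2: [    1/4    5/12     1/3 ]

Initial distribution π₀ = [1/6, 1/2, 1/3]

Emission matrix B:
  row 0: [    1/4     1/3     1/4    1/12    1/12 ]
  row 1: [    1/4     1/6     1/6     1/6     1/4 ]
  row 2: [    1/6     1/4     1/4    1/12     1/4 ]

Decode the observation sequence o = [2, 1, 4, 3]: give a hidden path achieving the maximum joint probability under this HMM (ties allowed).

t=0: δ = [4.167e-02, 8.333e-02, 8.333e-02]  (obs o_0=2)
t=1: δ = [1.157e-02, 5.787e-03, 8.681e-03]  ψ = [1, 2, 1]  (obs o_1=1)
t=2: δ = [3.215e-04, 9.645e-04, 9.645e-04]  ψ = [0, 0, 0]  (obs o_2=4)
t=3: δ = [3.349e-05, 6.698e-05, 3.349e-05]  ψ = [1, 2, 1]  (obs o_3=3)
backtrack: best end state = 1; path = [1, 0, 2, 1]

path = [1, 0, 2, 1]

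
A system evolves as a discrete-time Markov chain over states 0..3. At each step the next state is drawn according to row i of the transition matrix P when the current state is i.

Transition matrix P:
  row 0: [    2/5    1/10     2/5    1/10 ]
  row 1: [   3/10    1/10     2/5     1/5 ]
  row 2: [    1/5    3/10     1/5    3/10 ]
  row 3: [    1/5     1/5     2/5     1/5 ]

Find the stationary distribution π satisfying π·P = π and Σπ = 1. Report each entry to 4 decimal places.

π = [0.2734, 0.1873, 0.3333, 0.2060]

Balance equations π_j = Σ_i π_i·P[i][j]:
  π_0 = 2/5·π_0 + 3/10·π_1 + 1/5·π_2 + 1/5·π_3
  π_1 = 1/10·π_0 + 1/10·π_1 + 3/10·π_2 + 1/5·π_3
  π_2 = 2/5·π_0 + 2/5·π_1 + 1/5·π_2 + 2/5·π_3
  normalize: π_0 + π_1 + π_2 + π_3 = 1
Solving the linear system gives exactly π = [73/267, 50/267, 1/3, 55/267].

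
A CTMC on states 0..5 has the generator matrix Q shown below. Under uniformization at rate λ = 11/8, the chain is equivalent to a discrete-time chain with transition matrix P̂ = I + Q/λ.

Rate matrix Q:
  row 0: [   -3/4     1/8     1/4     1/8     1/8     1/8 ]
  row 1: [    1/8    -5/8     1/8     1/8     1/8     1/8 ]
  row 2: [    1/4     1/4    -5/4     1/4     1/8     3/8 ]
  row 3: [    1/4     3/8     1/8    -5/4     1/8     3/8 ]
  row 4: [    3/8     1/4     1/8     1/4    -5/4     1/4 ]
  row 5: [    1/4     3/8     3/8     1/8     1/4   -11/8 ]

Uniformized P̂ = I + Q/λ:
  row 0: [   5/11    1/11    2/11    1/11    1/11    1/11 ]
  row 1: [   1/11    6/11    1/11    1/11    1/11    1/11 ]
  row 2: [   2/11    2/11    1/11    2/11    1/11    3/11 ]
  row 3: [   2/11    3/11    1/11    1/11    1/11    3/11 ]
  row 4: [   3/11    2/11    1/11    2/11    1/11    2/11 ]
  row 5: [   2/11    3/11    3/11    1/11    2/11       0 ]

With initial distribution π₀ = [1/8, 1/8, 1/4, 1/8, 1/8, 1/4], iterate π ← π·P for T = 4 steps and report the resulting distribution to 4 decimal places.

π = [0.2276, 0.2871, 0.1360, 0.1127, 0.1031, 0.1335]

t=0: π = [0.1250, 0.1250, 0.2500, 0.1250, 0.1250, 0.2500]
t=1: π = [0.2159, 0.2500, 0.1477, 0.1250, 0.1136, 0.1477]
t=2: π = [0.2283, 0.2779, 0.1374, 0.1147, 0.1043, 0.1374]
t=3: π = [0.2283, 0.2850, 0.1366, 0.1129, 0.1034, 0.1337]
t=4: π = [0.2276, 0.2871, 0.1360, 0.1127, 0.1031, 0.1335]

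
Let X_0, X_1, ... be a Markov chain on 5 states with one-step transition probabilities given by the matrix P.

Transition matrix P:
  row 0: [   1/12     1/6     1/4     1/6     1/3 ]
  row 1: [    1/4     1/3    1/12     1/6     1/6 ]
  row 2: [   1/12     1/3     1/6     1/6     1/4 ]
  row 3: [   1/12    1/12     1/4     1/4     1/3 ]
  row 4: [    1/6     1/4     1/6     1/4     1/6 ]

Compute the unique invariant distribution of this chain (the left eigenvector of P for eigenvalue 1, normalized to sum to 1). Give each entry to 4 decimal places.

π = [0.1430, 0.2387, 0.1757, 0.2036, 0.2391]

Balance equations π_j = Σ_i π_i·P[i][j]:
  π_0 = 1/12·π_0 + 1/4·π_1 + 1/12·π_2 + 1/12·π_3 + 1/6·π_4
  π_1 = 1/6·π_0 + 1/3·π_1 + 1/3·π_2 + 1/12·π_3 + 1/4·π_4
  π_2 = 1/4·π_0 + 1/12·π_1 + 1/6·π_2 + 1/4·π_3 + 1/6·π_4
  π_3 = 1/6·π_0 + 1/6·π_1 + 1/6·π_2 + 1/4·π_3 + 1/4·π_4
  normalize: π_0 + π_1 + π_2 + π_3 + π_4 = 1
Solving the linear system gives exactly π = [114/797, 2473/10361, 140/797, 2109/10361, 2477/10361].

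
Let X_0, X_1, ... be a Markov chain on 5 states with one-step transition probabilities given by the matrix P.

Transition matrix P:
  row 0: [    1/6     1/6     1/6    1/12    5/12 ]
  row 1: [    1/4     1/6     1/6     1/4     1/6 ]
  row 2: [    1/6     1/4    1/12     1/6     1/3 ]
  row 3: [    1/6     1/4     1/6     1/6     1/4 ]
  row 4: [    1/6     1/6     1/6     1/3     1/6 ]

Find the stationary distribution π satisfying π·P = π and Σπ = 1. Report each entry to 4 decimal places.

Balance equations π_j = Σ_i π_i·P[i][j]:
  π_0 = 1/6·π_0 + 1/4·π_1 + 1/6·π_2 + 1/6·π_3 + 1/6·π_4
  π_1 = 1/6·π_0 + 1/6·π_1 + 1/4·π_2 + 1/4·π_3 + 1/6·π_4
  π_2 = 1/6·π_0 + 1/6·π_1 + 1/12·π_2 + 1/6·π_3 + 1/6·π_4
  π_3 = 1/12·π_0 + 1/4·π_1 + 1/6·π_2 + 1/6·π_3 + 1/3·π_4
  normalize: π_0 + π_1 + π_2 + π_3 + π_4 = 1
Solving the linear system gives exactly π = [4834/26403, 1734/8801, 2/13, 1852/8801, 6749/26403].

π = [0.1831, 0.1970, 0.1538, 0.2104, 0.2556]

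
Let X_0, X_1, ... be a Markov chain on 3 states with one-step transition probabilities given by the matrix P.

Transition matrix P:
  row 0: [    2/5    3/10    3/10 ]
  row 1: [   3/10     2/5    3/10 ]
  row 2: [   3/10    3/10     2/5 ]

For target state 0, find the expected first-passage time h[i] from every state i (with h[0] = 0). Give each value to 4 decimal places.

First-step conditioning: h[0] = 0; for i ≠ 0, h[i] = 1 + Σ_k P[i][k]·h[k].
  h[1] = 1 + 2/5·h[1] + 3/10·h[2]
  h[2] = 1 + 3/10·h[1] + 2/5·h[2]
Solving the 2×2 linear system over states ≠ 0 gives exactly h = [0, 10/3, 10/3] (h[0] = 0 is the target).

h = [0.0000, 3.3333, 3.3333]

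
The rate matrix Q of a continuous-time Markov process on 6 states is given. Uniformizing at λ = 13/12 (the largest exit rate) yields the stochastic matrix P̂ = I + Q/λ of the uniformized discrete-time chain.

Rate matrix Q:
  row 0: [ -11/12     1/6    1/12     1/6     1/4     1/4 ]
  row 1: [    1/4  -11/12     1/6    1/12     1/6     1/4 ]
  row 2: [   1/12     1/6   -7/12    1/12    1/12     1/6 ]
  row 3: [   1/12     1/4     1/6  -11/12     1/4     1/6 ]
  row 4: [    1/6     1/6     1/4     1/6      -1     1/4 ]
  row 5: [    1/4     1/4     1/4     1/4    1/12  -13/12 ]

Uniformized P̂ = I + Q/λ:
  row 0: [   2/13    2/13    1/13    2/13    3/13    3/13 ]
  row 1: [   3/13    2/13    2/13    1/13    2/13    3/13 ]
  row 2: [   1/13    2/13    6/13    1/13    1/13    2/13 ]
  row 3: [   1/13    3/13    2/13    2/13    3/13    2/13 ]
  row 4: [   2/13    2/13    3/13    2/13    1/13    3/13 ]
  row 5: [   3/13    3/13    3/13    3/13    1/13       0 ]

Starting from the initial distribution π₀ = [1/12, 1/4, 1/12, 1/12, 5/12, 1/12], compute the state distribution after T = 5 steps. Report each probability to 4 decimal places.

t=0: π = [0.0833, 0.2500, 0.0833, 0.0833, 0.4167, 0.0833]
t=1: π = [0.1667, 0.1667, 0.2115, 0.1346, 0.1218, 0.1987]
t=2: π = [0.1553, 0.1795, 0.2308, 0.1400, 0.1361, 0.1583]
t=3: π = [0.1513, 0.1768, 0.2355, 0.1345, 0.1362, 0.1657]
t=4: π = [0.1517, 0.1769, 0.2379, 0.1349, 0.1345, 0.1641]
t=5: π = [0.1514, 0.1768, 0.2383, 0.1346, 0.1346, 0.1642]

π = [0.1514, 0.1768, 0.2383, 0.1346, 0.1346, 0.1642]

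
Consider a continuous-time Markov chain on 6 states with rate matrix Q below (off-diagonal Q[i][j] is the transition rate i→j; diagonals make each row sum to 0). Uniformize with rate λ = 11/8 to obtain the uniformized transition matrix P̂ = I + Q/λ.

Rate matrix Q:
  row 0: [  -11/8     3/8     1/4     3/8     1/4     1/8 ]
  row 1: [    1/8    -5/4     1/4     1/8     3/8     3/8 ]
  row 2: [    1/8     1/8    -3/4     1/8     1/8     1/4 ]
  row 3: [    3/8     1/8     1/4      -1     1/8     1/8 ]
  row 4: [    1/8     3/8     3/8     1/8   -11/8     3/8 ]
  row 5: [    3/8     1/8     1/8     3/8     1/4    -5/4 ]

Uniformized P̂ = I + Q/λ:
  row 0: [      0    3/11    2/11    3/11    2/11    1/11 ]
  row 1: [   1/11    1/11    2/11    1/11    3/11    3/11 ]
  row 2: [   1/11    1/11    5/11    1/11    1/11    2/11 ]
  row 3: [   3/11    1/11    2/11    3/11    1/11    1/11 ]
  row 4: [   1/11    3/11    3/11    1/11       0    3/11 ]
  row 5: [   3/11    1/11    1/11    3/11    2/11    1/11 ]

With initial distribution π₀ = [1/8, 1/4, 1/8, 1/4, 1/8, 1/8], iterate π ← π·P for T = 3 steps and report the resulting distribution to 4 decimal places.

π = [0.1406, 0.1405, 0.2441, 0.1792, 0.1329, 0.1628]

t=0: π = [0.1250, 0.2500, 0.1250, 0.2500, 0.1250, 0.1250]
t=1: π = [0.1477, 0.1364, 0.2159, 0.1818, 0.1477, 0.1705]
t=2: π = [0.1415, 0.1446, 0.2386, 0.1818, 0.1312, 0.1622]
t=3: π = [0.1406, 0.1405, 0.2441, 0.1792, 0.1329, 0.1628]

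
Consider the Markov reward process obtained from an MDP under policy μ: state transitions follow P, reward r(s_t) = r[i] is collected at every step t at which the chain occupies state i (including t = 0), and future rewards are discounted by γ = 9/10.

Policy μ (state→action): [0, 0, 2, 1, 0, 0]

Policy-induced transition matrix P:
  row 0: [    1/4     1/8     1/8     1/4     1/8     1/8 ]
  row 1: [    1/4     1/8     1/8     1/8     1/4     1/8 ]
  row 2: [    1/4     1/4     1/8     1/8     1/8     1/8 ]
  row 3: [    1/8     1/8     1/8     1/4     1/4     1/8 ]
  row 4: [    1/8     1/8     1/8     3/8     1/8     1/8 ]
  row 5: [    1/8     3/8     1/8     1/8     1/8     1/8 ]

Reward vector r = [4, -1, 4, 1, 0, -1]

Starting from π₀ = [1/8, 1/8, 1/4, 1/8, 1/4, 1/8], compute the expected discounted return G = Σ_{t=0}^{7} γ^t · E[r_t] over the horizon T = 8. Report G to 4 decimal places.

G = 6.8352

t=0: π = [0.1250, 0.1250, 0.2500, 0.1250, 0.2500, 0.1250], E[r] = 1.3750, γ^t·E[r] = 1.375000, running G = 1.375000
t=1: π = [0.1875, 0.1875, 0.1250, 0.2188, 0.1563, 0.1250], E[r] = 1.1563, γ^t·E[r] = 1.040625, running G = 2.415625
t=2: π = [0.1875, 0.1719, 0.1250, 0.2148, 0.1758, 0.1250], E[r] = 1.1680, γ^t·E[r] = 0.946055, running G = 3.361680
t=3: π = [0.1855, 0.1719, 0.1250, 0.2192, 0.1733, 0.1250], E[r] = 1.1646, γ^t·E[r] = 0.848958, running G = 4.210637
t=4: π = [0.1853, 0.1719, 0.1250, 0.2189, 0.1739, 0.1250], E[r] = 1.1633, γ^t·E[r] = 0.763221, running G = 4.973858
t=5: π = [0.1853, 0.1719, 0.1250, 0.2190, 0.1739, 0.1250], E[r] = 1.1632, γ^t·E[r] = 0.686867, running G = 5.660725
t=6: π = [0.1853, 0.1719, 0.1250, 0.2190, 0.1739, 0.1250], E[r] = 1.1632, γ^t·E[r] = 0.618170, running G = 6.278895
t=7: π = [0.1853, 0.1719, 0.1250, 0.2190, 0.1739, 0.1250], E[r] = 1.1632, γ^t·E[r] = 0.556352, running G = 6.835248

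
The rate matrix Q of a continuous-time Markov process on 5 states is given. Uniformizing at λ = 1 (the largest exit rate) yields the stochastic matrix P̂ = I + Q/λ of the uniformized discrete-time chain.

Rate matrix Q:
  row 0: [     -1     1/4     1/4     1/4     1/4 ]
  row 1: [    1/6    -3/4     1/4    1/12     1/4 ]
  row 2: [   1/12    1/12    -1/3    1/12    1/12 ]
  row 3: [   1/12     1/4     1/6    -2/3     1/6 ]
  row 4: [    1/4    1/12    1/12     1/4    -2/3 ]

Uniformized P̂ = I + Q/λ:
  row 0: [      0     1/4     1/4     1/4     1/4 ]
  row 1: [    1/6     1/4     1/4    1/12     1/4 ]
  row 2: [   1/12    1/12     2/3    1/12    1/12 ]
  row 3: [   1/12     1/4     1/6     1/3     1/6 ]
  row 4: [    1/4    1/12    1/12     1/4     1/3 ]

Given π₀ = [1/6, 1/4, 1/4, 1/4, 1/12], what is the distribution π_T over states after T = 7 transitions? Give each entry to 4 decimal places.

t=0: π = [0.1667, 0.2500, 0.2500, 0.2500, 0.0833]
t=1: π = [0.1042, 0.1944, 0.3194, 0.1875, 0.1944]
t=2: π = [0.1233, 0.1644, 0.3351, 0.1800, 0.1973]
t=3: π = [0.1196, 0.1613, 0.3417, 0.1818, 0.1956]
t=4: π = [0.1194, 0.1604, 0.3446, 0.1813, 0.1942]
t=5: π = [0.1191, 0.1602, 0.3461, 0.1809, 0.1936]
t=6: π = [0.1190, 0.1600, 0.3469, 0.1807, 0.1934]
t=7: π = [0.1190, 0.1600, 0.3472, 0.1806, 0.1932]

π = [0.1190, 0.1600, 0.3472, 0.1806, 0.1932]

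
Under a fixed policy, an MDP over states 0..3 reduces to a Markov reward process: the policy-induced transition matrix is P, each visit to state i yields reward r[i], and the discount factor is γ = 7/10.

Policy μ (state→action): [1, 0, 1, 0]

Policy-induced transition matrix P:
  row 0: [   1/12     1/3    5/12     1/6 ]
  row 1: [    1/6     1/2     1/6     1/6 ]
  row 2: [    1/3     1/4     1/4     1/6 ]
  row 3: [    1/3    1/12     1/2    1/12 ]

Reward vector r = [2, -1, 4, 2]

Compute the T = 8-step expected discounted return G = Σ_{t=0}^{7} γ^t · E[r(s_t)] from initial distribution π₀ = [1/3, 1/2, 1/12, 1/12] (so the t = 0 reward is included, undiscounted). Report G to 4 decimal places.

t=0: π = [0.3333, 0.5000, 0.0833, 0.0833], E[r] = 0.6667, γ^t·E[r] = 0.666667, running G = 0.666667
t=1: π = [0.1667, 0.3889, 0.2847, 0.1597], E[r] = 1.4028, γ^t·E[r] = 0.981944, running G = 1.648611
t=2: π = [0.2269, 0.3345, 0.2853, 0.1534], E[r] = 1.5671, γ^t·E[r] = 0.767894, running G = 2.416505
t=3: π = [0.2209, 0.3270, 0.2983, 0.1539], E[r] = 1.6156, γ^t·E[r] = 0.554166, running G = 2.970671
t=4: π = [0.2236, 0.3245, 0.2980, 0.1538], E[r] = 1.6226, γ^t·E[r] = 0.389580, running G = 3.360250
t=5: π = [0.2233, 0.3241, 0.2987, 0.1538], E[r] = 1.6250, γ^t·E[r] = 0.273117, running G = 3.633367
t=6: π = [0.2235, 0.3240, 0.2987, 0.1538], E[r] = 1.6253, γ^t·E[r] = 0.191221, running G = 3.824588
t=7: π = [0.2235, 0.3240, 0.2987, 0.1538], E[r] = 1.6255, γ^t·E[r] = 0.133864, running G = 3.958452

G = 3.9585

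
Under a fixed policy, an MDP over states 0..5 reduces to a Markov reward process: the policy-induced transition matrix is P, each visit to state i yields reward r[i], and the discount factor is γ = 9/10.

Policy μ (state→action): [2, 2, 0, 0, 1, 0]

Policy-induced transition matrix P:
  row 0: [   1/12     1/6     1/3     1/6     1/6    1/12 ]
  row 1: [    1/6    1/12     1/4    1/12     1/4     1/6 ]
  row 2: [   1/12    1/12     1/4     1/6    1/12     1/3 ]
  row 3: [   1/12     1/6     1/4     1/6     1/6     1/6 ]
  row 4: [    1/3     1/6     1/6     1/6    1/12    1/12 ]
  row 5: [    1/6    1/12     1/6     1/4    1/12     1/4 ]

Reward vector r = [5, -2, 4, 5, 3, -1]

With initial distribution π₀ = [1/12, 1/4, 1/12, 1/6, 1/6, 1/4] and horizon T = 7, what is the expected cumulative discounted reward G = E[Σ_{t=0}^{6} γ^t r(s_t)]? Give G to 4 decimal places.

t=0: π = [0.0833, 0.2500, 0.0833, 0.1667, 0.1667, 0.2500], E[r] = 1.3333, γ^t·E[r] = 1.333333, running G = 1.333333
t=1: π = [0.1667, 0.1181, 0.2222, 0.1667, 0.1458, 0.1806], E[r] = 2.5764, γ^t·E[r] = 2.318750, running G = 3.652083
t=2: π = [0.1447, 0.1233, 0.2367, 0.1719, 0.1308, 0.1927], E[r] = 2.4826, γ^t·E[r] = 2.010938, running G = 5.663021
t=3: π = [0.1424, 0.1206, 0.2351, 0.1725, 0.1303, 0.1992], E[r] = 2.4648, γ^t·E[r] = 1.796836, running G = 7.459857
t=4: π = [0.1425, 0.1204, 0.2344, 0.1732, 0.1297, 0.1997], E[r] = 2.4649, γ^t·E[r] = 1.617218, running G = 9.077075
t=5: π = [0.1424, 0.1205, 0.2344, 0.1733, 0.1297, 0.1997], E[r] = 2.4648, γ^t·E[r] = 1.455440, running G = 10.532515
t=6: π = [0.1424, 0.1205, 0.2344, 0.1733, 0.1297, 0.1997], E[r] = 2.4648, γ^t·E[r] = 1.309885, running G = 11.842400

G = 11.8424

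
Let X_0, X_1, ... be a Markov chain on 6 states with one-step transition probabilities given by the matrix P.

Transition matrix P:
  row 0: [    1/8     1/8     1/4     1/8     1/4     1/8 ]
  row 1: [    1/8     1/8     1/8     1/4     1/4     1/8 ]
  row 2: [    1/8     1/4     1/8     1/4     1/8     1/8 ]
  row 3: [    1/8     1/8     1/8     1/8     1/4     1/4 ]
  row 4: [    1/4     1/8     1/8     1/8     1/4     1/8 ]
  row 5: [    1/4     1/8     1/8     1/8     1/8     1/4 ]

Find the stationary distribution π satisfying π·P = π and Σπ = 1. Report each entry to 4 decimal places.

Balance equations π_j = Σ_i π_i·P[i][j]:
  π_0 = 1/8·π_0 + 1/8·π_1 + 1/8·π_2 + 1/8·π_3 + 1/4·π_4 + 1/4·π_5
  π_1 = 1/8·π_0 + 1/8·π_1 + 1/4·π_2 + 1/8·π_3 + 1/8·π_4 + 1/8·π_5
  π_2 = 1/4·π_0 + 1/8·π_1 + 1/8·π_2 + 1/8·π_3 + 1/8·π_4 + 1/8·π_5
  π_3 = 1/8·π_0 + 1/4·π_1 + 1/4·π_2 + 1/8·π_3 + 1/8·π_4 + 1/8·π_5
  π_4 = 1/4·π_0 + 1/4·π_1 + 1/8·π_2 + 1/4·π_3 + 1/4·π_4 + 1/8·π_5
  normalize: π_0 + π_1 + π_2 + π_3 + π_4 + π_5 = 1
Solving the linear system gives exactly π = [269/1563, 224/1563, 229/1563, 84/521, 2308/10941, 605/3647].

π = [0.1721, 0.1433, 0.1465, 0.1612, 0.2109, 0.1659]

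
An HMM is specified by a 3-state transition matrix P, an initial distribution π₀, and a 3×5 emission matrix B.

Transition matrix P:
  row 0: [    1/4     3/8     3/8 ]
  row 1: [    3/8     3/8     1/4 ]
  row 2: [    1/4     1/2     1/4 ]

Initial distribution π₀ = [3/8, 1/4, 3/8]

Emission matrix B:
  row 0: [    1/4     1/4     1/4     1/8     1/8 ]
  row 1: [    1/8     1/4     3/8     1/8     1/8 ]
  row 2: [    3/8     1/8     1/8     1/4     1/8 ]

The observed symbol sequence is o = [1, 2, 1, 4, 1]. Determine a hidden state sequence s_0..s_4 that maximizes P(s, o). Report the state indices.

path = [0, 1, 0, 2, 1]

t=0: δ = [9.375e-02, 6.250e-02, 4.688e-02]  (obs o_0=1)
t=1: δ = [5.859e-03, 1.318e-02, 4.395e-03]  ψ = [0, 0, 0]  (obs o_1=2)
t=2: δ = [1.236e-03, 1.236e-03, 4.120e-04]  ψ = [1, 1, 1]  (obs o_2=1)
t=3: δ = [5.794e-05, 5.794e-05, 5.794e-05]  ψ = [1, 0, 0]  (obs o_3=4)
t=4: δ = [5.431e-06, 7.242e-06, 2.716e-06]  ψ = [1, 2, 0]  (obs o_4=1)
backtrack: best end state = 1; path = [0, 1, 0, 2, 1]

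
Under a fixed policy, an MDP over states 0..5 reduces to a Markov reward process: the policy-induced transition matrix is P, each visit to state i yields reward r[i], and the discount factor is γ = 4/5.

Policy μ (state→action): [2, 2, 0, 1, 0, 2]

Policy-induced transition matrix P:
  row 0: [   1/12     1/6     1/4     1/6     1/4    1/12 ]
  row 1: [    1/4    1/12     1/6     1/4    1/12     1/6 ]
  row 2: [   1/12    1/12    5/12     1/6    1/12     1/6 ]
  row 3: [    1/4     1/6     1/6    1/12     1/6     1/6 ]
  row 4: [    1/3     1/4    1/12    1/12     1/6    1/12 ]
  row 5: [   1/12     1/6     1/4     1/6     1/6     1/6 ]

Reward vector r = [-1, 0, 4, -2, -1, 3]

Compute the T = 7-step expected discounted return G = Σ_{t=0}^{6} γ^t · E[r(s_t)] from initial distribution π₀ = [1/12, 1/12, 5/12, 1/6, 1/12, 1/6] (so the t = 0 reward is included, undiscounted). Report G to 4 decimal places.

t=0: π = [0.0833, 0.0833, 0.4167, 0.1667, 0.0833, 0.1667], E[r] = 1.6667, γ^t·E[r] = 1.666667, running G = 1.666667
t=1: π = [0.1458, 0.1319, 0.2847, 0.1528, 0.1319, 0.1528], E[r] = 1.0139, γ^t·E[r] = 0.811111, running G = 2.477778
t=2: π = [0.1638, 0.1429, 0.2517, 0.1539, 0.1441, 0.1435], E[r] = 0.8218, γ^t·E[r] = 0.525926, running G = 3.003704
t=3: π = [0.1688, 0.1458, 0.2432, 0.1537, 0.1474, 0.1410], E[r] = 0.7721, γ^t·E[r] = 0.395309, running G = 3.399012
t=4: π = [0.1701, 0.1465, 0.2410, 0.1537, 0.1483, 0.1403], E[r] = 0.7591, γ^t·E[r] = 0.310917, running G = 3.709929
t=5: π = [0.1705, 0.1467, 0.2404, 0.1537, 0.1485, 0.1401], E[r] = 0.7557, γ^t·E[r] = 0.247619, running G = 3.957549
t=6: π = [0.1705, 0.1468, 0.2403, 0.1537, 0.1486, 0.1401], E[r] = 0.7548, γ^t·E[r] = 0.197864, running G = 4.155412

G = 4.1554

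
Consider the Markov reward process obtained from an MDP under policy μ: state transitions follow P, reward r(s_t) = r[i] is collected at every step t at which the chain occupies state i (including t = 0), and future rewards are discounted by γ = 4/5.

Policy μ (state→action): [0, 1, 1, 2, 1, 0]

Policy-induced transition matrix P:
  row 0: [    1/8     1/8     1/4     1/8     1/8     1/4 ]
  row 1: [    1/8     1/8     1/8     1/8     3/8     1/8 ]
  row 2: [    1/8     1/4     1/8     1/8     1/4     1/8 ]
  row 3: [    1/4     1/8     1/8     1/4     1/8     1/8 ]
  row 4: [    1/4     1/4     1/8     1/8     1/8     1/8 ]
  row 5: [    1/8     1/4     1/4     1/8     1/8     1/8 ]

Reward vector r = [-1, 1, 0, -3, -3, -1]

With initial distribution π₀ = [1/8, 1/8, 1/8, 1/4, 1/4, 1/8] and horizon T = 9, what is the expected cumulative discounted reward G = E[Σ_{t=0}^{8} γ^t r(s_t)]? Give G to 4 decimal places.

t=0: π = [0.1250, 0.1250, 0.1250, 0.2500, 0.2500, 0.1250], E[r] = -1.6250, γ^t·E[r] = -1.625000, running G = -1.625000
t=1: π = [0.1875, 0.1875, 0.1563, 0.1563, 0.1719, 0.1406], E[r] = -1.1250, γ^t·E[r] = -0.900000, running G = -2.525000
t=2: π = [0.1660, 0.1836, 0.1660, 0.1445, 0.1914, 0.1484], E[r] = -1.1387, γ^t·E[r] = -0.728750, running G = -3.253750
t=3: π = [0.1670, 0.1882, 0.1643, 0.1431, 0.1917, 0.1458], E[r] = -1.1287, γ^t·E[r] = -0.577875, running G = -3.831625
t=4: π = [0.1668, 0.1877, 0.1641, 0.1429, 0.1926, 0.1459], E[r] = -1.1314, γ^t·E[r] = -0.463438, running G = -4.295063
t=5: π = [0.1669, 0.1878, 0.1641, 0.1429, 0.1924, 0.1459], E[r] = -1.1309, γ^t·E[r] = -0.370564, running G = -4.665626
t=6: π = [0.1669, 0.1878, 0.1641, 0.1429, 0.1925, 0.1459], E[r] = -1.1310, γ^t·E[r] = -0.296473, running G = -4.962099
t=7: π = [0.1669, 0.1878, 0.1641, 0.1429, 0.1925, 0.1459], E[r] = -1.1309, γ^t·E[r] = -0.237174, running G = -5.199273
t=8: π = [0.1669, 0.1878, 0.1641, 0.1429, 0.1925, 0.1459], E[r] = -1.1309, γ^t·E[r] = -0.189740, running G = -5.389012

G = -5.3890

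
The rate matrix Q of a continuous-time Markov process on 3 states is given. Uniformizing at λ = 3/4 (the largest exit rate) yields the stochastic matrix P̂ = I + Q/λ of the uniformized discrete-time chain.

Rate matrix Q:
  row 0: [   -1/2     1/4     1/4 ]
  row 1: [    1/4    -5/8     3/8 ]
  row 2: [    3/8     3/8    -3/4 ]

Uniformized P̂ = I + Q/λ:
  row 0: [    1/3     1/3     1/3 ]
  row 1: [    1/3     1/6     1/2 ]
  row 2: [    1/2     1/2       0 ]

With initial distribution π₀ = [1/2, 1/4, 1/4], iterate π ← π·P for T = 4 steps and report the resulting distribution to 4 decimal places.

π = [0.3818, 0.3272, 0.2911]

t=0: π = [0.5000, 0.2500, 0.2500]
t=1: π = [0.3750, 0.3333, 0.2917]
t=2: π = [0.3819, 0.3264, 0.2917]
t=3: π = [0.3819, 0.3275, 0.2905]
t=4: π = [0.3818, 0.3272, 0.2911]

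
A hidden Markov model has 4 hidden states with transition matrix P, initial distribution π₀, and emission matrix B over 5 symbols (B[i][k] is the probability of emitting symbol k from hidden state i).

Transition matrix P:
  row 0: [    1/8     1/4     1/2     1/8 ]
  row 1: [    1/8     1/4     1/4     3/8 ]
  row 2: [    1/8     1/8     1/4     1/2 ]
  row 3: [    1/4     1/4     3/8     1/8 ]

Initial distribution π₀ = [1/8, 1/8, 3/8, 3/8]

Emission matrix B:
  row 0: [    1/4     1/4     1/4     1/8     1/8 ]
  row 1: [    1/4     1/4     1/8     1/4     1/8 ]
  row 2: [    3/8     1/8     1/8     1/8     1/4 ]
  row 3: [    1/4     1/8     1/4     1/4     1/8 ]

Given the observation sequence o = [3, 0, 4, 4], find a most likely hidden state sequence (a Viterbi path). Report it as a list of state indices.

t=0: δ = [1.562e-02, 3.125e-02, 4.688e-02, 9.375e-02]  (obs o_0=3)
t=1: δ = [5.859e-03, 5.859e-03, 1.318e-02, 5.859e-03]  ψ = [3, 3, 3, 2]  (obs o_1=0)
t=2: δ = [2.060e-04, 2.060e-04, 8.240e-04, 8.240e-04]  ψ = [2, 2, 2, 2]  (obs o_2=4)
t=3: δ = [2.575e-05, 2.575e-05, 7.725e-05, 5.150e-05]  ψ = [3, 3, 3, 2]  (obs o_3=4)
backtrack: best end state = 2; path = [3, 2, 3, 2]

path = [3, 2, 3, 2]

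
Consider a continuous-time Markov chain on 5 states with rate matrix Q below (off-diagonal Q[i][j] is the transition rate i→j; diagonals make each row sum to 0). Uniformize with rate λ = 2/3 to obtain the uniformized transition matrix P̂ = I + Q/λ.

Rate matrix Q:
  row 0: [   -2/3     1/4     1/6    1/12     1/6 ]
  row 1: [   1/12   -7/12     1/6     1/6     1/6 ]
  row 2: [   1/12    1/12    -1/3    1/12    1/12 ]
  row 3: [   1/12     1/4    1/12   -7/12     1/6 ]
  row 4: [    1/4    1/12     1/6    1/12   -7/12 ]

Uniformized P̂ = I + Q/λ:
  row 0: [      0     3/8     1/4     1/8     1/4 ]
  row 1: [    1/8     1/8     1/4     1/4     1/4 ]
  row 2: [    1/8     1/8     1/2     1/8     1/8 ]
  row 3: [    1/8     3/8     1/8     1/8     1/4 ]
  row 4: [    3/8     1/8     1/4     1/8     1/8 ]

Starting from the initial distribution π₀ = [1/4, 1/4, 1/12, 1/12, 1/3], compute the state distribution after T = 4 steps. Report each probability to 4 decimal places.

t=0: π = [0.2500, 0.2500, 0.0833, 0.0833, 0.3333]
t=1: π = [0.1771, 0.2083, 0.2604, 0.1563, 0.1979]
t=2: π = [0.1523, 0.2083, 0.2956, 0.1510, 0.1927]
t=3: π = [0.1541, 0.2008, 0.3050, 0.1510, 0.1890]
t=4: π = [0.1530, 0.2013, 0.3074, 0.1501, 0.1883]

π = [0.1530, 0.2013, 0.3074, 0.1501, 0.1883]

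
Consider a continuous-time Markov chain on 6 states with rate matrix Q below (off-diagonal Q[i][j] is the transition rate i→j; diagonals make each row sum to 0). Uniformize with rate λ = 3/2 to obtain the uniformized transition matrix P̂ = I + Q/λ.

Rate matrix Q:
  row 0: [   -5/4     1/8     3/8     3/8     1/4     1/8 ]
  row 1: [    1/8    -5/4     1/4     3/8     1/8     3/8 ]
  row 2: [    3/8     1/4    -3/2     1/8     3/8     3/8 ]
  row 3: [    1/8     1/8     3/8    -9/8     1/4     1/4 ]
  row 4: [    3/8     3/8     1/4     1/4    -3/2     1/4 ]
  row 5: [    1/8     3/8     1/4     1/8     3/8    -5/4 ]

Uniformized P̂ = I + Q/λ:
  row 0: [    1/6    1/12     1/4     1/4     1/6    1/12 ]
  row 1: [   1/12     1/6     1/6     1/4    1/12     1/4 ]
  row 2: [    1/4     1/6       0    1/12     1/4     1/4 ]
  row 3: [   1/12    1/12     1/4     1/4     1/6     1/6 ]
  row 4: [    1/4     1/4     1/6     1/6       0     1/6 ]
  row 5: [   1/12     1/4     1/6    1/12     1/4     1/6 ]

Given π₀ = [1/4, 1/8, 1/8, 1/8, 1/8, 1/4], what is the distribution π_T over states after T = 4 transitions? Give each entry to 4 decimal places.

t=0: π = [0.2500, 0.1250, 0.1250, 0.1250, 0.1250, 0.2500]
t=1: π = [0.1458, 0.1667, 0.1771, 0.1771, 0.1667, 0.1667]
t=2: π = [0.1528, 0.1675, 0.1641, 0.1788, 0.1536, 0.1832]
t=3: π = [0.1490, 0.1671, 0.1670, 0.1793, 0.1560, 0.1816]
t=4: π = [0.1496, 0.1674, 0.1662, 0.1789, 0.1558, 0.1821]

π = [0.1496, 0.1674, 0.1662, 0.1789, 0.1558, 0.1821]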